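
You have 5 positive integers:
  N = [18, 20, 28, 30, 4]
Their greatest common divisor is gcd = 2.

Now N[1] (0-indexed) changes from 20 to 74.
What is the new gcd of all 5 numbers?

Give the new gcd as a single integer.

Answer: 2

Derivation:
Numbers: [18, 20, 28, 30, 4], gcd = 2
Change: index 1, 20 -> 74
gcd of the OTHER numbers (without index 1): gcd([18, 28, 30, 4]) = 2
New gcd = gcd(g_others, new_val) = gcd(2, 74) = 2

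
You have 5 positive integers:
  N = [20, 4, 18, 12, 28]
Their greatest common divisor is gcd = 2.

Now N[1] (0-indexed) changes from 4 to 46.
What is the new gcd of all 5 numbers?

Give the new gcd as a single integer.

Numbers: [20, 4, 18, 12, 28], gcd = 2
Change: index 1, 4 -> 46
gcd of the OTHER numbers (without index 1): gcd([20, 18, 12, 28]) = 2
New gcd = gcd(g_others, new_val) = gcd(2, 46) = 2

Answer: 2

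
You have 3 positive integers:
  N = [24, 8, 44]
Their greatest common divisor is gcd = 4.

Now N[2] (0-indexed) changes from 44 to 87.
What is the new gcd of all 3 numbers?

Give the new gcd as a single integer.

Numbers: [24, 8, 44], gcd = 4
Change: index 2, 44 -> 87
gcd of the OTHER numbers (without index 2): gcd([24, 8]) = 8
New gcd = gcd(g_others, new_val) = gcd(8, 87) = 1

Answer: 1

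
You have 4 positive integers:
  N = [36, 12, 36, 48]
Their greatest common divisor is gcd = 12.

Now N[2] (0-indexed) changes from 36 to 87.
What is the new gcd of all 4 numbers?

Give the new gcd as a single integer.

Numbers: [36, 12, 36, 48], gcd = 12
Change: index 2, 36 -> 87
gcd of the OTHER numbers (without index 2): gcd([36, 12, 48]) = 12
New gcd = gcd(g_others, new_val) = gcd(12, 87) = 3

Answer: 3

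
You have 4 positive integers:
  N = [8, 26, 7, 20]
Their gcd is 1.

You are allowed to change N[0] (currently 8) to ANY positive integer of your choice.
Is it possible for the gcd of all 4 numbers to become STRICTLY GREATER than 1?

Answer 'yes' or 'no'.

Current gcd = 1
gcd of all OTHER numbers (without N[0]=8): gcd([26, 7, 20]) = 1
The new gcd after any change is gcd(1, new_value).
This can be at most 1.
Since 1 = old gcd 1, the gcd can only stay the same or decrease.

Answer: no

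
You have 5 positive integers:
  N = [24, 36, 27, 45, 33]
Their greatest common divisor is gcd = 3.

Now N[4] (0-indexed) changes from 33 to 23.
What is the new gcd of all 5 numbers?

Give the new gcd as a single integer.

Numbers: [24, 36, 27, 45, 33], gcd = 3
Change: index 4, 33 -> 23
gcd of the OTHER numbers (without index 4): gcd([24, 36, 27, 45]) = 3
New gcd = gcd(g_others, new_val) = gcd(3, 23) = 1

Answer: 1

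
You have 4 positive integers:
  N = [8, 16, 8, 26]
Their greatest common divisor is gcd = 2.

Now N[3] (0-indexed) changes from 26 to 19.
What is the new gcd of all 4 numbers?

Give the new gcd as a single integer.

Numbers: [8, 16, 8, 26], gcd = 2
Change: index 3, 26 -> 19
gcd of the OTHER numbers (without index 3): gcd([8, 16, 8]) = 8
New gcd = gcd(g_others, new_val) = gcd(8, 19) = 1

Answer: 1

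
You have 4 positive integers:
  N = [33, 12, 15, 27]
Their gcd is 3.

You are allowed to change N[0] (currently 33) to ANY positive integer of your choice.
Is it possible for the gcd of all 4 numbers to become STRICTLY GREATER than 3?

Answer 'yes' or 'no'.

Answer: no

Derivation:
Current gcd = 3
gcd of all OTHER numbers (without N[0]=33): gcd([12, 15, 27]) = 3
The new gcd after any change is gcd(3, new_value).
This can be at most 3.
Since 3 = old gcd 3, the gcd can only stay the same or decrease.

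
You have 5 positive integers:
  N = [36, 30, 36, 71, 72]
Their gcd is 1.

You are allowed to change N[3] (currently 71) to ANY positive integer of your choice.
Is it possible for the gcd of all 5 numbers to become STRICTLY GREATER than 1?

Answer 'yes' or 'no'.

Current gcd = 1
gcd of all OTHER numbers (without N[3]=71): gcd([36, 30, 36, 72]) = 6
The new gcd after any change is gcd(6, new_value).
This can be at most 6.
Since 6 > old gcd 1, the gcd CAN increase (e.g., set N[3] = 6).

Answer: yes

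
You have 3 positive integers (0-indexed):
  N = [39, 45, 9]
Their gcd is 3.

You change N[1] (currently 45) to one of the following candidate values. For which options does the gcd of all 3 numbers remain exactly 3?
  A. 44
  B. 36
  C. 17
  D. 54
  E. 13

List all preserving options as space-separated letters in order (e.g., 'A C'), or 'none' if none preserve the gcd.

Old gcd = 3; gcd of others (without N[1]) = 3
New gcd for candidate v: gcd(3, v). Preserves old gcd iff gcd(3, v) = 3.
  Option A: v=44, gcd(3,44)=1 -> changes
  Option B: v=36, gcd(3,36)=3 -> preserves
  Option C: v=17, gcd(3,17)=1 -> changes
  Option D: v=54, gcd(3,54)=3 -> preserves
  Option E: v=13, gcd(3,13)=1 -> changes

Answer: B D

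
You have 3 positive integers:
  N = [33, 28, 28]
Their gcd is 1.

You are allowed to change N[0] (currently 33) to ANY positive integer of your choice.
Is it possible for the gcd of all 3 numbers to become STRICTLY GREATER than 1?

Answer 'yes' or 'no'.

Current gcd = 1
gcd of all OTHER numbers (without N[0]=33): gcd([28, 28]) = 28
The new gcd after any change is gcd(28, new_value).
This can be at most 28.
Since 28 > old gcd 1, the gcd CAN increase (e.g., set N[0] = 28).

Answer: yes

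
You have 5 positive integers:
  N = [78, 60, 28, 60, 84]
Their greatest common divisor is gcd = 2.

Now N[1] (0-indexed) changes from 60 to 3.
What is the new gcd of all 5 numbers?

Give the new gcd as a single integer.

Answer: 1

Derivation:
Numbers: [78, 60, 28, 60, 84], gcd = 2
Change: index 1, 60 -> 3
gcd of the OTHER numbers (without index 1): gcd([78, 28, 60, 84]) = 2
New gcd = gcd(g_others, new_val) = gcd(2, 3) = 1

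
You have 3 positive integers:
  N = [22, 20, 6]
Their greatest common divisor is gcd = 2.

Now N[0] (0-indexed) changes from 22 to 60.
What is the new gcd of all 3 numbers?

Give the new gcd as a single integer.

Numbers: [22, 20, 6], gcd = 2
Change: index 0, 22 -> 60
gcd of the OTHER numbers (without index 0): gcd([20, 6]) = 2
New gcd = gcd(g_others, new_val) = gcd(2, 60) = 2

Answer: 2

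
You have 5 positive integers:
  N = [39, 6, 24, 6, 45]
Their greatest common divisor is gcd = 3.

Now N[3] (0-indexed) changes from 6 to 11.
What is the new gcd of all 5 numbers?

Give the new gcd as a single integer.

Answer: 1

Derivation:
Numbers: [39, 6, 24, 6, 45], gcd = 3
Change: index 3, 6 -> 11
gcd of the OTHER numbers (without index 3): gcd([39, 6, 24, 45]) = 3
New gcd = gcd(g_others, new_val) = gcd(3, 11) = 1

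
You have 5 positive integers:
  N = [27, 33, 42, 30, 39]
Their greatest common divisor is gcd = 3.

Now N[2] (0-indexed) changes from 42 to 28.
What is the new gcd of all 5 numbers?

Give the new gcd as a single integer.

Answer: 1

Derivation:
Numbers: [27, 33, 42, 30, 39], gcd = 3
Change: index 2, 42 -> 28
gcd of the OTHER numbers (without index 2): gcd([27, 33, 30, 39]) = 3
New gcd = gcd(g_others, new_val) = gcd(3, 28) = 1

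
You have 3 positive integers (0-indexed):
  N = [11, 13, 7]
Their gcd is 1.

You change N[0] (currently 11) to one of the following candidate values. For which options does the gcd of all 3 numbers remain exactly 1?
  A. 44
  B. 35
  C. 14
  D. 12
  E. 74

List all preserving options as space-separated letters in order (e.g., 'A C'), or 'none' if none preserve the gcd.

Answer: A B C D E

Derivation:
Old gcd = 1; gcd of others (without N[0]) = 1
New gcd for candidate v: gcd(1, v). Preserves old gcd iff gcd(1, v) = 1.
  Option A: v=44, gcd(1,44)=1 -> preserves
  Option B: v=35, gcd(1,35)=1 -> preserves
  Option C: v=14, gcd(1,14)=1 -> preserves
  Option D: v=12, gcd(1,12)=1 -> preserves
  Option E: v=74, gcd(1,74)=1 -> preserves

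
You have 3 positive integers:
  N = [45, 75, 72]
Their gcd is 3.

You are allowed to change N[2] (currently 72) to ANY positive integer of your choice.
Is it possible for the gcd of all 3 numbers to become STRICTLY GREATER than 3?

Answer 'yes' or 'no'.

Current gcd = 3
gcd of all OTHER numbers (without N[2]=72): gcd([45, 75]) = 15
The new gcd after any change is gcd(15, new_value).
This can be at most 15.
Since 15 > old gcd 3, the gcd CAN increase (e.g., set N[2] = 15).

Answer: yes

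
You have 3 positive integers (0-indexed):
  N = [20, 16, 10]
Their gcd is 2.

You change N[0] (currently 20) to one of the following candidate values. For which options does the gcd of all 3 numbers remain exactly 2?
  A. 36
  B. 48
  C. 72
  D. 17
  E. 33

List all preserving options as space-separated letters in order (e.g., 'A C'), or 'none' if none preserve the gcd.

Old gcd = 2; gcd of others (without N[0]) = 2
New gcd for candidate v: gcd(2, v). Preserves old gcd iff gcd(2, v) = 2.
  Option A: v=36, gcd(2,36)=2 -> preserves
  Option B: v=48, gcd(2,48)=2 -> preserves
  Option C: v=72, gcd(2,72)=2 -> preserves
  Option D: v=17, gcd(2,17)=1 -> changes
  Option E: v=33, gcd(2,33)=1 -> changes

Answer: A B C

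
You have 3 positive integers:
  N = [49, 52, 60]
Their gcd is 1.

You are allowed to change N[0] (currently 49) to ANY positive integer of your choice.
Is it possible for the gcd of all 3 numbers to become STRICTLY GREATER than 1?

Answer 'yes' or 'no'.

Answer: yes

Derivation:
Current gcd = 1
gcd of all OTHER numbers (without N[0]=49): gcd([52, 60]) = 4
The new gcd after any change is gcd(4, new_value).
This can be at most 4.
Since 4 > old gcd 1, the gcd CAN increase (e.g., set N[0] = 4).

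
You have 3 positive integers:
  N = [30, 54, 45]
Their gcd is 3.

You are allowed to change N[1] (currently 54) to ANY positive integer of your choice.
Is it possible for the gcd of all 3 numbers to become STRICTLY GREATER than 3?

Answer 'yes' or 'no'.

Answer: yes

Derivation:
Current gcd = 3
gcd of all OTHER numbers (without N[1]=54): gcd([30, 45]) = 15
The new gcd after any change is gcd(15, new_value).
This can be at most 15.
Since 15 > old gcd 3, the gcd CAN increase (e.g., set N[1] = 15).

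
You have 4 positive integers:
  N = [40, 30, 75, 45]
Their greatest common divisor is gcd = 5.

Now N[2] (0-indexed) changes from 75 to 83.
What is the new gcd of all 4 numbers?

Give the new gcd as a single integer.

Answer: 1

Derivation:
Numbers: [40, 30, 75, 45], gcd = 5
Change: index 2, 75 -> 83
gcd of the OTHER numbers (without index 2): gcd([40, 30, 45]) = 5
New gcd = gcd(g_others, new_val) = gcd(5, 83) = 1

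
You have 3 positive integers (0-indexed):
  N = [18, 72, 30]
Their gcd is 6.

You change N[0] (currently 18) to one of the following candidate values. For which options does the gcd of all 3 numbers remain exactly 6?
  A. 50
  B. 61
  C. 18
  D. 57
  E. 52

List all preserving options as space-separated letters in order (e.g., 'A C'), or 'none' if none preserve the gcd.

Old gcd = 6; gcd of others (without N[0]) = 6
New gcd for candidate v: gcd(6, v). Preserves old gcd iff gcd(6, v) = 6.
  Option A: v=50, gcd(6,50)=2 -> changes
  Option B: v=61, gcd(6,61)=1 -> changes
  Option C: v=18, gcd(6,18)=6 -> preserves
  Option D: v=57, gcd(6,57)=3 -> changes
  Option E: v=52, gcd(6,52)=2 -> changes

Answer: C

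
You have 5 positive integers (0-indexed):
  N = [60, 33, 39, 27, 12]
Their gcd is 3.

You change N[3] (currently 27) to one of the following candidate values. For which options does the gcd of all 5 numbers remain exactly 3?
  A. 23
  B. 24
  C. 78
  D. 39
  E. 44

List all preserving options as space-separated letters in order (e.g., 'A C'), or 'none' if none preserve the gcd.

Answer: B C D

Derivation:
Old gcd = 3; gcd of others (without N[3]) = 3
New gcd for candidate v: gcd(3, v). Preserves old gcd iff gcd(3, v) = 3.
  Option A: v=23, gcd(3,23)=1 -> changes
  Option B: v=24, gcd(3,24)=3 -> preserves
  Option C: v=78, gcd(3,78)=3 -> preserves
  Option D: v=39, gcd(3,39)=3 -> preserves
  Option E: v=44, gcd(3,44)=1 -> changes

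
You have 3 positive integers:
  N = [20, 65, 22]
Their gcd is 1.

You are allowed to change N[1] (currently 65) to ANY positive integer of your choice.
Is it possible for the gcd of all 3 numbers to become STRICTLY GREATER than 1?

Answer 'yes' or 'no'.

Answer: yes

Derivation:
Current gcd = 1
gcd of all OTHER numbers (without N[1]=65): gcd([20, 22]) = 2
The new gcd after any change is gcd(2, new_value).
This can be at most 2.
Since 2 > old gcd 1, the gcd CAN increase (e.g., set N[1] = 2).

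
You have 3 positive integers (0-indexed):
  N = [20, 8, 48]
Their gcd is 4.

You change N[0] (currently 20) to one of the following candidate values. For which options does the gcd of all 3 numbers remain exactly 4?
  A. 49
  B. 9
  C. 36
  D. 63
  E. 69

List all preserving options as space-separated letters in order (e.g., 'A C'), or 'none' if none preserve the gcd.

Answer: C

Derivation:
Old gcd = 4; gcd of others (without N[0]) = 8
New gcd for candidate v: gcd(8, v). Preserves old gcd iff gcd(8, v) = 4.
  Option A: v=49, gcd(8,49)=1 -> changes
  Option B: v=9, gcd(8,9)=1 -> changes
  Option C: v=36, gcd(8,36)=4 -> preserves
  Option D: v=63, gcd(8,63)=1 -> changes
  Option E: v=69, gcd(8,69)=1 -> changes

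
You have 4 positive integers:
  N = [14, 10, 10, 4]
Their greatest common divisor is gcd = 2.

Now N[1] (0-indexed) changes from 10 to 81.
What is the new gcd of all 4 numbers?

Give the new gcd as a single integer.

Answer: 1

Derivation:
Numbers: [14, 10, 10, 4], gcd = 2
Change: index 1, 10 -> 81
gcd of the OTHER numbers (without index 1): gcd([14, 10, 4]) = 2
New gcd = gcd(g_others, new_val) = gcd(2, 81) = 1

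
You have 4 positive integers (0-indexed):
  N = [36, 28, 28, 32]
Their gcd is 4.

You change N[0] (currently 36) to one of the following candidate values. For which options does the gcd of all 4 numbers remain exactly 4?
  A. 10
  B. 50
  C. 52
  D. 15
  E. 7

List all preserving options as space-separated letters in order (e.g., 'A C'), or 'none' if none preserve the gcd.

Answer: C

Derivation:
Old gcd = 4; gcd of others (without N[0]) = 4
New gcd for candidate v: gcd(4, v). Preserves old gcd iff gcd(4, v) = 4.
  Option A: v=10, gcd(4,10)=2 -> changes
  Option B: v=50, gcd(4,50)=2 -> changes
  Option C: v=52, gcd(4,52)=4 -> preserves
  Option D: v=15, gcd(4,15)=1 -> changes
  Option E: v=7, gcd(4,7)=1 -> changes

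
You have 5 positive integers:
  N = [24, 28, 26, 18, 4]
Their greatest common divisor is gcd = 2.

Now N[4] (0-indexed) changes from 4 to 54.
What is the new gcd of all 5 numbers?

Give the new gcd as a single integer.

Numbers: [24, 28, 26, 18, 4], gcd = 2
Change: index 4, 4 -> 54
gcd of the OTHER numbers (without index 4): gcd([24, 28, 26, 18]) = 2
New gcd = gcd(g_others, new_val) = gcd(2, 54) = 2

Answer: 2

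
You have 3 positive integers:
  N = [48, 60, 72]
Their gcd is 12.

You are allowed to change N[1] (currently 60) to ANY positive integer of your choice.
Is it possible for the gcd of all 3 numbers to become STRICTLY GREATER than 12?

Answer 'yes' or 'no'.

Current gcd = 12
gcd of all OTHER numbers (without N[1]=60): gcd([48, 72]) = 24
The new gcd after any change is gcd(24, new_value).
This can be at most 24.
Since 24 > old gcd 12, the gcd CAN increase (e.g., set N[1] = 24).

Answer: yes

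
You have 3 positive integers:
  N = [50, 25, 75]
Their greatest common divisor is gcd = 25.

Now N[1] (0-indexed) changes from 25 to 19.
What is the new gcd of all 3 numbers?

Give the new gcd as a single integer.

Answer: 1

Derivation:
Numbers: [50, 25, 75], gcd = 25
Change: index 1, 25 -> 19
gcd of the OTHER numbers (without index 1): gcd([50, 75]) = 25
New gcd = gcd(g_others, new_val) = gcd(25, 19) = 1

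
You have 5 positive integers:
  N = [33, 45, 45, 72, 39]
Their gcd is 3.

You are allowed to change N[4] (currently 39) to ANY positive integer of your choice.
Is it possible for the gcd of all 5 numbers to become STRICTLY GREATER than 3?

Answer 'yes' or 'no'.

Answer: no

Derivation:
Current gcd = 3
gcd of all OTHER numbers (without N[4]=39): gcd([33, 45, 45, 72]) = 3
The new gcd after any change is gcd(3, new_value).
This can be at most 3.
Since 3 = old gcd 3, the gcd can only stay the same or decrease.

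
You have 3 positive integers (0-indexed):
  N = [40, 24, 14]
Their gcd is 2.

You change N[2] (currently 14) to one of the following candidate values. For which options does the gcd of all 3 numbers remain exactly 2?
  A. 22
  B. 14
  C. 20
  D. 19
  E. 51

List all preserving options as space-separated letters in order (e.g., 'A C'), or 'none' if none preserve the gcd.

Answer: A B

Derivation:
Old gcd = 2; gcd of others (without N[2]) = 8
New gcd for candidate v: gcd(8, v). Preserves old gcd iff gcd(8, v) = 2.
  Option A: v=22, gcd(8,22)=2 -> preserves
  Option B: v=14, gcd(8,14)=2 -> preserves
  Option C: v=20, gcd(8,20)=4 -> changes
  Option D: v=19, gcd(8,19)=1 -> changes
  Option E: v=51, gcd(8,51)=1 -> changes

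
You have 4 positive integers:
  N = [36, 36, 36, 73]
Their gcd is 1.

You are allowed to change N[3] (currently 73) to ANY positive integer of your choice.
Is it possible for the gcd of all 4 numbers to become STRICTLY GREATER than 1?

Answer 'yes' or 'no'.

Answer: yes

Derivation:
Current gcd = 1
gcd of all OTHER numbers (without N[3]=73): gcd([36, 36, 36]) = 36
The new gcd after any change is gcd(36, new_value).
This can be at most 36.
Since 36 > old gcd 1, the gcd CAN increase (e.g., set N[3] = 36).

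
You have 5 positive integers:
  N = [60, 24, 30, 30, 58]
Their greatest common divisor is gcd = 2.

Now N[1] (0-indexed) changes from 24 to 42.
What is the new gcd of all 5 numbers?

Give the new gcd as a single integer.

Numbers: [60, 24, 30, 30, 58], gcd = 2
Change: index 1, 24 -> 42
gcd of the OTHER numbers (without index 1): gcd([60, 30, 30, 58]) = 2
New gcd = gcd(g_others, new_val) = gcd(2, 42) = 2

Answer: 2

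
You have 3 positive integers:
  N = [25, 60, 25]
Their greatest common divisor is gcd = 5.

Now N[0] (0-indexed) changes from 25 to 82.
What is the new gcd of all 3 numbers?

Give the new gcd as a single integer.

Numbers: [25, 60, 25], gcd = 5
Change: index 0, 25 -> 82
gcd of the OTHER numbers (without index 0): gcd([60, 25]) = 5
New gcd = gcd(g_others, new_val) = gcd(5, 82) = 1

Answer: 1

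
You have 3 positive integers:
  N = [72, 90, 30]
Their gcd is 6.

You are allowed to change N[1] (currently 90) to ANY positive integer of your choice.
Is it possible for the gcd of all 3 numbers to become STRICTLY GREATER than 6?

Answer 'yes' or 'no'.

Current gcd = 6
gcd of all OTHER numbers (without N[1]=90): gcd([72, 30]) = 6
The new gcd after any change is gcd(6, new_value).
This can be at most 6.
Since 6 = old gcd 6, the gcd can only stay the same or decrease.

Answer: no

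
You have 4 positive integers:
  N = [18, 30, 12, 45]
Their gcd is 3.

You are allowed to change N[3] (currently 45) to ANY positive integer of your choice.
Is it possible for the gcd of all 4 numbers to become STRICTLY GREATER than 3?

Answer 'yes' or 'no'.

Answer: yes

Derivation:
Current gcd = 3
gcd of all OTHER numbers (without N[3]=45): gcd([18, 30, 12]) = 6
The new gcd after any change is gcd(6, new_value).
This can be at most 6.
Since 6 > old gcd 3, the gcd CAN increase (e.g., set N[3] = 6).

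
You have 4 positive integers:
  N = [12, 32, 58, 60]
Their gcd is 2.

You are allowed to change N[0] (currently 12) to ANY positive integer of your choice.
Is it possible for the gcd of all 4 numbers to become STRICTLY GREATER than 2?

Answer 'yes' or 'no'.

Current gcd = 2
gcd of all OTHER numbers (without N[0]=12): gcd([32, 58, 60]) = 2
The new gcd after any change is gcd(2, new_value).
This can be at most 2.
Since 2 = old gcd 2, the gcd can only stay the same or decrease.

Answer: no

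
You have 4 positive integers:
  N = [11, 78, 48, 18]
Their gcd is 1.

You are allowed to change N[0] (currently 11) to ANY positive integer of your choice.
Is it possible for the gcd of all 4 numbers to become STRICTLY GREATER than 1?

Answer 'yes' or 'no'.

Current gcd = 1
gcd of all OTHER numbers (without N[0]=11): gcd([78, 48, 18]) = 6
The new gcd after any change is gcd(6, new_value).
This can be at most 6.
Since 6 > old gcd 1, the gcd CAN increase (e.g., set N[0] = 6).

Answer: yes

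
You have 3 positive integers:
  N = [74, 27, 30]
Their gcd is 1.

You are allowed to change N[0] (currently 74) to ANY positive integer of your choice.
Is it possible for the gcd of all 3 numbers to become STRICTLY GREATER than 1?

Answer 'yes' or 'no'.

Current gcd = 1
gcd of all OTHER numbers (without N[0]=74): gcd([27, 30]) = 3
The new gcd after any change is gcd(3, new_value).
This can be at most 3.
Since 3 > old gcd 1, the gcd CAN increase (e.g., set N[0] = 3).

Answer: yes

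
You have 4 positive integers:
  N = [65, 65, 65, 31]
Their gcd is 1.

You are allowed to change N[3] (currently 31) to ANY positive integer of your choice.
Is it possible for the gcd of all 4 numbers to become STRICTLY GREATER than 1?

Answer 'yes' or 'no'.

Answer: yes

Derivation:
Current gcd = 1
gcd of all OTHER numbers (without N[3]=31): gcd([65, 65, 65]) = 65
The new gcd after any change is gcd(65, new_value).
This can be at most 65.
Since 65 > old gcd 1, the gcd CAN increase (e.g., set N[3] = 65).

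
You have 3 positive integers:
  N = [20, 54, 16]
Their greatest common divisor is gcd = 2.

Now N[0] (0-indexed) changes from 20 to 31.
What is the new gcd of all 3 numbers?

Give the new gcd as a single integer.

Answer: 1

Derivation:
Numbers: [20, 54, 16], gcd = 2
Change: index 0, 20 -> 31
gcd of the OTHER numbers (without index 0): gcd([54, 16]) = 2
New gcd = gcd(g_others, new_val) = gcd(2, 31) = 1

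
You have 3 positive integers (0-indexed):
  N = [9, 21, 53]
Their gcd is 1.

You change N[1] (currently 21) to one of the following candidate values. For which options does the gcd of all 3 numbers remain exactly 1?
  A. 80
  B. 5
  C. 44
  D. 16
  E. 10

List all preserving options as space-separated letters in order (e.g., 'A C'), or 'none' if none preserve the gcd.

Old gcd = 1; gcd of others (without N[1]) = 1
New gcd for candidate v: gcd(1, v). Preserves old gcd iff gcd(1, v) = 1.
  Option A: v=80, gcd(1,80)=1 -> preserves
  Option B: v=5, gcd(1,5)=1 -> preserves
  Option C: v=44, gcd(1,44)=1 -> preserves
  Option D: v=16, gcd(1,16)=1 -> preserves
  Option E: v=10, gcd(1,10)=1 -> preserves

Answer: A B C D E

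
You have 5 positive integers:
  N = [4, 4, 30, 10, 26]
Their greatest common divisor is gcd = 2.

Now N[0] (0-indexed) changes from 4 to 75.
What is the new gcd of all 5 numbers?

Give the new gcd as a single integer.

Answer: 1

Derivation:
Numbers: [4, 4, 30, 10, 26], gcd = 2
Change: index 0, 4 -> 75
gcd of the OTHER numbers (without index 0): gcd([4, 30, 10, 26]) = 2
New gcd = gcd(g_others, new_val) = gcd(2, 75) = 1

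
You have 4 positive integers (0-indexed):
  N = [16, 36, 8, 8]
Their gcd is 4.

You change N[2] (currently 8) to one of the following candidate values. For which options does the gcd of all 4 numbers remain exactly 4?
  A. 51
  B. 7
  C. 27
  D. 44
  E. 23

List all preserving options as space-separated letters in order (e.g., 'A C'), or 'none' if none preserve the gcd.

Answer: D

Derivation:
Old gcd = 4; gcd of others (without N[2]) = 4
New gcd for candidate v: gcd(4, v). Preserves old gcd iff gcd(4, v) = 4.
  Option A: v=51, gcd(4,51)=1 -> changes
  Option B: v=7, gcd(4,7)=1 -> changes
  Option C: v=27, gcd(4,27)=1 -> changes
  Option D: v=44, gcd(4,44)=4 -> preserves
  Option E: v=23, gcd(4,23)=1 -> changes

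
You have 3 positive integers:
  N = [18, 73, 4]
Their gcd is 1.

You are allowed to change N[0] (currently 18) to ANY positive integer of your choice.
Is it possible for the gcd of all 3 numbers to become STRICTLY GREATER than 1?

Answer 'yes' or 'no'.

Answer: no

Derivation:
Current gcd = 1
gcd of all OTHER numbers (without N[0]=18): gcd([73, 4]) = 1
The new gcd after any change is gcd(1, new_value).
This can be at most 1.
Since 1 = old gcd 1, the gcd can only stay the same or decrease.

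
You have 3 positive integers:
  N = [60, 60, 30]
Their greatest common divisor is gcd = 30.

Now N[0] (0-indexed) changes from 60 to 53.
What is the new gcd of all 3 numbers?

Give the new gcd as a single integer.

Numbers: [60, 60, 30], gcd = 30
Change: index 0, 60 -> 53
gcd of the OTHER numbers (without index 0): gcd([60, 30]) = 30
New gcd = gcd(g_others, new_val) = gcd(30, 53) = 1

Answer: 1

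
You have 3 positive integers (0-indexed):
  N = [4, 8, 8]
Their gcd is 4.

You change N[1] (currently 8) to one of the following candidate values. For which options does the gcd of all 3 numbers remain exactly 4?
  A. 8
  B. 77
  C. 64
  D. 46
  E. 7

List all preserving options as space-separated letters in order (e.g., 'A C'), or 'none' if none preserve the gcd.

Answer: A C

Derivation:
Old gcd = 4; gcd of others (without N[1]) = 4
New gcd for candidate v: gcd(4, v). Preserves old gcd iff gcd(4, v) = 4.
  Option A: v=8, gcd(4,8)=4 -> preserves
  Option B: v=77, gcd(4,77)=1 -> changes
  Option C: v=64, gcd(4,64)=4 -> preserves
  Option D: v=46, gcd(4,46)=2 -> changes
  Option E: v=7, gcd(4,7)=1 -> changes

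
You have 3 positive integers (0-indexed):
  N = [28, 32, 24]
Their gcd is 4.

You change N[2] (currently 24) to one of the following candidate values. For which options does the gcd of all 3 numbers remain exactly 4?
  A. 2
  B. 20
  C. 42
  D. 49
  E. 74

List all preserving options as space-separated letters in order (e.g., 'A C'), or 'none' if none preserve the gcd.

Old gcd = 4; gcd of others (without N[2]) = 4
New gcd for candidate v: gcd(4, v). Preserves old gcd iff gcd(4, v) = 4.
  Option A: v=2, gcd(4,2)=2 -> changes
  Option B: v=20, gcd(4,20)=4 -> preserves
  Option C: v=42, gcd(4,42)=2 -> changes
  Option D: v=49, gcd(4,49)=1 -> changes
  Option E: v=74, gcd(4,74)=2 -> changes

Answer: B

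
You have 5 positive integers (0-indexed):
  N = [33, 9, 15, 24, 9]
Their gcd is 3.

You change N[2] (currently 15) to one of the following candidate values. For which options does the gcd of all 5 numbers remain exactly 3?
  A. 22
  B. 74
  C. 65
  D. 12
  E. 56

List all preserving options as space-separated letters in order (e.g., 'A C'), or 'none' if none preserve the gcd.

Answer: D

Derivation:
Old gcd = 3; gcd of others (without N[2]) = 3
New gcd for candidate v: gcd(3, v). Preserves old gcd iff gcd(3, v) = 3.
  Option A: v=22, gcd(3,22)=1 -> changes
  Option B: v=74, gcd(3,74)=1 -> changes
  Option C: v=65, gcd(3,65)=1 -> changes
  Option D: v=12, gcd(3,12)=3 -> preserves
  Option E: v=56, gcd(3,56)=1 -> changes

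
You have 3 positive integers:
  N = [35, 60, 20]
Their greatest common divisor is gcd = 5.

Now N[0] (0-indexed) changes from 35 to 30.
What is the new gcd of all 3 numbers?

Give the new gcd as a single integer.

Numbers: [35, 60, 20], gcd = 5
Change: index 0, 35 -> 30
gcd of the OTHER numbers (without index 0): gcd([60, 20]) = 20
New gcd = gcd(g_others, new_val) = gcd(20, 30) = 10

Answer: 10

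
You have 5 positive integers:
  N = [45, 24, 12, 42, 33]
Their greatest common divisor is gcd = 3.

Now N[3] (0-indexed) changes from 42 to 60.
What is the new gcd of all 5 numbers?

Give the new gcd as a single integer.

Numbers: [45, 24, 12, 42, 33], gcd = 3
Change: index 3, 42 -> 60
gcd of the OTHER numbers (without index 3): gcd([45, 24, 12, 33]) = 3
New gcd = gcd(g_others, new_val) = gcd(3, 60) = 3

Answer: 3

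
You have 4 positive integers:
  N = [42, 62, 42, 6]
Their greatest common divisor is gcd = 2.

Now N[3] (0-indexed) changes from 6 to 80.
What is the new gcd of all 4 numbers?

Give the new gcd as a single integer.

Numbers: [42, 62, 42, 6], gcd = 2
Change: index 3, 6 -> 80
gcd of the OTHER numbers (without index 3): gcd([42, 62, 42]) = 2
New gcd = gcd(g_others, new_val) = gcd(2, 80) = 2

Answer: 2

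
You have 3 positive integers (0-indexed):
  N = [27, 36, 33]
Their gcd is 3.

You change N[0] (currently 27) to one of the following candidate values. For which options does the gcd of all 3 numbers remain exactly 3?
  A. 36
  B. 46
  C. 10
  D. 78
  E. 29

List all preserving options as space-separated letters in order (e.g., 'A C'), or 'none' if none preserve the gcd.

Old gcd = 3; gcd of others (without N[0]) = 3
New gcd for candidate v: gcd(3, v). Preserves old gcd iff gcd(3, v) = 3.
  Option A: v=36, gcd(3,36)=3 -> preserves
  Option B: v=46, gcd(3,46)=1 -> changes
  Option C: v=10, gcd(3,10)=1 -> changes
  Option D: v=78, gcd(3,78)=3 -> preserves
  Option E: v=29, gcd(3,29)=1 -> changes

Answer: A D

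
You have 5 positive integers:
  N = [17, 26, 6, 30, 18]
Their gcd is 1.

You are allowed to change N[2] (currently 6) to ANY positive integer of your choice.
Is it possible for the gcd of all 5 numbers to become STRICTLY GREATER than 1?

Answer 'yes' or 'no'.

Answer: no

Derivation:
Current gcd = 1
gcd of all OTHER numbers (without N[2]=6): gcd([17, 26, 30, 18]) = 1
The new gcd after any change is gcd(1, new_value).
This can be at most 1.
Since 1 = old gcd 1, the gcd can only stay the same or decrease.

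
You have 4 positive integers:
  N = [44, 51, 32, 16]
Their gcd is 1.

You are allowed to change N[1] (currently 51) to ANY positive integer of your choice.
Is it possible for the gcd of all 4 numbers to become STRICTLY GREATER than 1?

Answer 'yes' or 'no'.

Current gcd = 1
gcd of all OTHER numbers (without N[1]=51): gcd([44, 32, 16]) = 4
The new gcd after any change is gcd(4, new_value).
This can be at most 4.
Since 4 > old gcd 1, the gcd CAN increase (e.g., set N[1] = 4).

Answer: yes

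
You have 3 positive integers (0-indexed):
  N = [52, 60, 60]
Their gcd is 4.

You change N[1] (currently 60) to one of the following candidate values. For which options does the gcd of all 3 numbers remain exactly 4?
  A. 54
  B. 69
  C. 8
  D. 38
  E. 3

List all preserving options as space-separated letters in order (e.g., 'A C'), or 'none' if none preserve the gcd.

Answer: C

Derivation:
Old gcd = 4; gcd of others (without N[1]) = 4
New gcd for candidate v: gcd(4, v). Preserves old gcd iff gcd(4, v) = 4.
  Option A: v=54, gcd(4,54)=2 -> changes
  Option B: v=69, gcd(4,69)=1 -> changes
  Option C: v=8, gcd(4,8)=4 -> preserves
  Option D: v=38, gcd(4,38)=2 -> changes
  Option E: v=3, gcd(4,3)=1 -> changes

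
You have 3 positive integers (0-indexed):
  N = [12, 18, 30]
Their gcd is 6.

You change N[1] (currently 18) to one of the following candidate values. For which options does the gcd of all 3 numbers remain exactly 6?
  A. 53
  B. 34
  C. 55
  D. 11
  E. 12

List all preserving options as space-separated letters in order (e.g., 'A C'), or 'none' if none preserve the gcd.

Answer: E

Derivation:
Old gcd = 6; gcd of others (without N[1]) = 6
New gcd for candidate v: gcd(6, v). Preserves old gcd iff gcd(6, v) = 6.
  Option A: v=53, gcd(6,53)=1 -> changes
  Option B: v=34, gcd(6,34)=2 -> changes
  Option C: v=55, gcd(6,55)=1 -> changes
  Option D: v=11, gcd(6,11)=1 -> changes
  Option E: v=12, gcd(6,12)=6 -> preserves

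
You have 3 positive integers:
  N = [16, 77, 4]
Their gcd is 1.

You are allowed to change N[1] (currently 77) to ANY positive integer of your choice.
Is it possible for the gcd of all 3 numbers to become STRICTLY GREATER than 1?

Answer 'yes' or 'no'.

Current gcd = 1
gcd of all OTHER numbers (without N[1]=77): gcd([16, 4]) = 4
The new gcd after any change is gcd(4, new_value).
This can be at most 4.
Since 4 > old gcd 1, the gcd CAN increase (e.g., set N[1] = 4).

Answer: yes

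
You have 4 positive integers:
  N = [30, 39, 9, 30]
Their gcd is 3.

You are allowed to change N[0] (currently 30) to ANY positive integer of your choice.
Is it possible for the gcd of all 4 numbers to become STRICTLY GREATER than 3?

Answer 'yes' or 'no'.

Current gcd = 3
gcd of all OTHER numbers (without N[0]=30): gcd([39, 9, 30]) = 3
The new gcd after any change is gcd(3, new_value).
This can be at most 3.
Since 3 = old gcd 3, the gcd can only stay the same or decrease.

Answer: no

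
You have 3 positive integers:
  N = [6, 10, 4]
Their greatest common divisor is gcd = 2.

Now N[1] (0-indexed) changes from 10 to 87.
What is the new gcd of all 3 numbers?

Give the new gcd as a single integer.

Answer: 1

Derivation:
Numbers: [6, 10, 4], gcd = 2
Change: index 1, 10 -> 87
gcd of the OTHER numbers (without index 1): gcd([6, 4]) = 2
New gcd = gcd(g_others, new_val) = gcd(2, 87) = 1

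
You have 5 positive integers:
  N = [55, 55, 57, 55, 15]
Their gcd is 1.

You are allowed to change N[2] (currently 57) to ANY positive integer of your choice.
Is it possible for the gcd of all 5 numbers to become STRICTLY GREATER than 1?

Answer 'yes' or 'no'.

Answer: yes

Derivation:
Current gcd = 1
gcd of all OTHER numbers (without N[2]=57): gcd([55, 55, 55, 15]) = 5
The new gcd after any change is gcd(5, new_value).
This can be at most 5.
Since 5 > old gcd 1, the gcd CAN increase (e.g., set N[2] = 5).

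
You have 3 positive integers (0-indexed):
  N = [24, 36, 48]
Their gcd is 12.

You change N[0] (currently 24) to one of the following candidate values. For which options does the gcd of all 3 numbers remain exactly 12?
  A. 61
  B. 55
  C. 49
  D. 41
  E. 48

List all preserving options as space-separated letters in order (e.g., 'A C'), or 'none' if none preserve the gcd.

Answer: E

Derivation:
Old gcd = 12; gcd of others (without N[0]) = 12
New gcd for candidate v: gcd(12, v). Preserves old gcd iff gcd(12, v) = 12.
  Option A: v=61, gcd(12,61)=1 -> changes
  Option B: v=55, gcd(12,55)=1 -> changes
  Option C: v=49, gcd(12,49)=1 -> changes
  Option D: v=41, gcd(12,41)=1 -> changes
  Option E: v=48, gcd(12,48)=12 -> preserves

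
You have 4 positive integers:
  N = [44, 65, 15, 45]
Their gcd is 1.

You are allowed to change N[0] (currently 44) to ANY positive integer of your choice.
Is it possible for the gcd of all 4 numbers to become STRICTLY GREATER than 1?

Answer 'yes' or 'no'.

Answer: yes

Derivation:
Current gcd = 1
gcd of all OTHER numbers (without N[0]=44): gcd([65, 15, 45]) = 5
The new gcd after any change is gcd(5, new_value).
This can be at most 5.
Since 5 > old gcd 1, the gcd CAN increase (e.g., set N[0] = 5).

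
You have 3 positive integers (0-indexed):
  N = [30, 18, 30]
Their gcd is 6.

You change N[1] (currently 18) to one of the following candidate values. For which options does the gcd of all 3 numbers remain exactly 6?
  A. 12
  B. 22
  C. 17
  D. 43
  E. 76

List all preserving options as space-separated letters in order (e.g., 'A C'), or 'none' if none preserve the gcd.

Answer: A

Derivation:
Old gcd = 6; gcd of others (without N[1]) = 30
New gcd for candidate v: gcd(30, v). Preserves old gcd iff gcd(30, v) = 6.
  Option A: v=12, gcd(30,12)=6 -> preserves
  Option B: v=22, gcd(30,22)=2 -> changes
  Option C: v=17, gcd(30,17)=1 -> changes
  Option D: v=43, gcd(30,43)=1 -> changes
  Option E: v=76, gcd(30,76)=2 -> changes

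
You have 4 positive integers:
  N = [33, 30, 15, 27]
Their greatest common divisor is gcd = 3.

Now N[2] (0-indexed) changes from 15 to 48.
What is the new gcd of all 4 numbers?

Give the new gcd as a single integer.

Answer: 3

Derivation:
Numbers: [33, 30, 15, 27], gcd = 3
Change: index 2, 15 -> 48
gcd of the OTHER numbers (without index 2): gcd([33, 30, 27]) = 3
New gcd = gcd(g_others, new_val) = gcd(3, 48) = 3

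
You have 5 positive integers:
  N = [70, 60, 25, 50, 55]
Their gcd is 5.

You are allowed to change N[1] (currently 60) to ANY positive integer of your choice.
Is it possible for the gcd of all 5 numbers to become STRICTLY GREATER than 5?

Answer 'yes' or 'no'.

Answer: no

Derivation:
Current gcd = 5
gcd of all OTHER numbers (without N[1]=60): gcd([70, 25, 50, 55]) = 5
The new gcd after any change is gcd(5, new_value).
This can be at most 5.
Since 5 = old gcd 5, the gcd can only stay the same or decrease.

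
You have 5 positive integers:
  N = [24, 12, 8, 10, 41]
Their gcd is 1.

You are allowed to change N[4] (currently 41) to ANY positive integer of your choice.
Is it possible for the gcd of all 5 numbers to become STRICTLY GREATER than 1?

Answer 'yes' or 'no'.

Answer: yes

Derivation:
Current gcd = 1
gcd of all OTHER numbers (without N[4]=41): gcd([24, 12, 8, 10]) = 2
The new gcd after any change is gcd(2, new_value).
This can be at most 2.
Since 2 > old gcd 1, the gcd CAN increase (e.g., set N[4] = 2).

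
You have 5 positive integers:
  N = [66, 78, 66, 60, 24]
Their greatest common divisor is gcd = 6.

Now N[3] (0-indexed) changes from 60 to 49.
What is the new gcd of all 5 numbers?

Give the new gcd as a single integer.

Answer: 1

Derivation:
Numbers: [66, 78, 66, 60, 24], gcd = 6
Change: index 3, 60 -> 49
gcd of the OTHER numbers (without index 3): gcd([66, 78, 66, 24]) = 6
New gcd = gcd(g_others, new_val) = gcd(6, 49) = 1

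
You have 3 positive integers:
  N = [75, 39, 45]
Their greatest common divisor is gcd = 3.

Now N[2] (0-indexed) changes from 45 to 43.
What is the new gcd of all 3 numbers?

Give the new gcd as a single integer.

Numbers: [75, 39, 45], gcd = 3
Change: index 2, 45 -> 43
gcd of the OTHER numbers (without index 2): gcd([75, 39]) = 3
New gcd = gcd(g_others, new_val) = gcd(3, 43) = 1

Answer: 1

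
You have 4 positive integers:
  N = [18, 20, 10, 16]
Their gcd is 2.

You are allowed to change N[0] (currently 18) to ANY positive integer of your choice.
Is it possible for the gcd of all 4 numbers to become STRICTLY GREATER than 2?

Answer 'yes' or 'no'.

Current gcd = 2
gcd of all OTHER numbers (without N[0]=18): gcd([20, 10, 16]) = 2
The new gcd after any change is gcd(2, new_value).
This can be at most 2.
Since 2 = old gcd 2, the gcd can only stay the same or decrease.

Answer: no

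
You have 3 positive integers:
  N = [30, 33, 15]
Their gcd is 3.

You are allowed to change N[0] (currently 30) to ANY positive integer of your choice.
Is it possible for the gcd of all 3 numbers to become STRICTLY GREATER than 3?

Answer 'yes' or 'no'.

Current gcd = 3
gcd of all OTHER numbers (without N[0]=30): gcd([33, 15]) = 3
The new gcd after any change is gcd(3, new_value).
This can be at most 3.
Since 3 = old gcd 3, the gcd can only stay the same or decrease.

Answer: no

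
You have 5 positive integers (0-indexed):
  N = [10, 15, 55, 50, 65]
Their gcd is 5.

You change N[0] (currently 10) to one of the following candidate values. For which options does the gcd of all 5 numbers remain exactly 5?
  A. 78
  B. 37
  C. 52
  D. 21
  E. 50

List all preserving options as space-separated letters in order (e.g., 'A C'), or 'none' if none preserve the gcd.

Answer: E

Derivation:
Old gcd = 5; gcd of others (without N[0]) = 5
New gcd for candidate v: gcd(5, v). Preserves old gcd iff gcd(5, v) = 5.
  Option A: v=78, gcd(5,78)=1 -> changes
  Option B: v=37, gcd(5,37)=1 -> changes
  Option C: v=52, gcd(5,52)=1 -> changes
  Option D: v=21, gcd(5,21)=1 -> changes
  Option E: v=50, gcd(5,50)=5 -> preserves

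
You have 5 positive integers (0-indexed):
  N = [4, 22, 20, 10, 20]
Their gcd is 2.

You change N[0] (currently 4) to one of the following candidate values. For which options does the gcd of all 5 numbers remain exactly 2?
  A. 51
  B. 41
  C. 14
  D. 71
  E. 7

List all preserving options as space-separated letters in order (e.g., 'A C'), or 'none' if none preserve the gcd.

Old gcd = 2; gcd of others (without N[0]) = 2
New gcd for candidate v: gcd(2, v). Preserves old gcd iff gcd(2, v) = 2.
  Option A: v=51, gcd(2,51)=1 -> changes
  Option B: v=41, gcd(2,41)=1 -> changes
  Option C: v=14, gcd(2,14)=2 -> preserves
  Option D: v=71, gcd(2,71)=1 -> changes
  Option E: v=7, gcd(2,7)=1 -> changes

Answer: C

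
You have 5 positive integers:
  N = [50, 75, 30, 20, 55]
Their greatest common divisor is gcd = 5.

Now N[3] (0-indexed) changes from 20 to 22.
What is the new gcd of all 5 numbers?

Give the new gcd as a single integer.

Numbers: [50, 75, 30, 20, 55], gcd = 5
Change: index 3, 20 -> 22
gcd of the OTHER numbers (without index 3): gcd([50, 75, 30, 55]) = 5
New gcd = gcd(g_others, new_val) = gcd(5, 22) = 1

Answer: 1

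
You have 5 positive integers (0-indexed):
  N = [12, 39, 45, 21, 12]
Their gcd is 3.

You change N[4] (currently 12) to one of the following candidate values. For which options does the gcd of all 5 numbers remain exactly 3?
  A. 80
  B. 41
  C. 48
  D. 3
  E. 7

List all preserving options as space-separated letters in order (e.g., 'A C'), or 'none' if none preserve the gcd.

Old gcd = 3; gcd of others (without N[4]) = 3
New gcd for candidate v: gcd(3, v). Preserves old gcd iff gcd(3, v) = 3.
  Option A: v=80, gcd(3,80)=1 -> changes
  Option B: v=41, gcd(3,41)=1 -> changes
  Option C: v=48, gcd(3,48)=3 -> preserves
  Option D: v=3, gcd(3,3)=3 -> preserves
  Option E: v=7, gcd(3,7)=1 -> changes

Answer: C D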